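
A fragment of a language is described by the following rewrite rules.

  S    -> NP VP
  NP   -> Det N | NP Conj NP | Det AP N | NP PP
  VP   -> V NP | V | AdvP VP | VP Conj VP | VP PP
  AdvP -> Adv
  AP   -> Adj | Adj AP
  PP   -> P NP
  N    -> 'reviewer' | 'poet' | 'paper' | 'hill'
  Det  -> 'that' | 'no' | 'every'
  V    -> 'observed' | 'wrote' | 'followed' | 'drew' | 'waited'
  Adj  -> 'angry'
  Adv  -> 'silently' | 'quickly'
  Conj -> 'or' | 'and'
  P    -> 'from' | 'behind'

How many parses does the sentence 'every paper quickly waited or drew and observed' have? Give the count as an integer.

Two of the 5 distinct bracketings:
[S [NP [Det every] [N paper]] [VP [AdvP [Adv quickly]] [VP [VP [V waited]] [Conj or] [VP [VP [V drew]] [Conj and] [VP [V observed]]]]]]
[S [NP [Det every] [N paper]] [VP [AdvP [Adv quickly]] [VP [VP [VP [V waited]] [Conj or] [VP [V drew]]] [Conj and] [VP [V observed]]]]]
The trees differ in how a recursive rule is bracketed over the same span.

5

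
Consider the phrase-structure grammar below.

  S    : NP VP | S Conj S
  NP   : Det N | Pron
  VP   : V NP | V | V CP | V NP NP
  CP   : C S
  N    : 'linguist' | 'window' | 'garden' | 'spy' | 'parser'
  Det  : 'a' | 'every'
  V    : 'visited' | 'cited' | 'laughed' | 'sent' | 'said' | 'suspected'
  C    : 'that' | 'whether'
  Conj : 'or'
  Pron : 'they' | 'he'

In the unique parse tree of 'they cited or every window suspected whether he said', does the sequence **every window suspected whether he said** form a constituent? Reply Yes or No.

Yes

[S [S [NP [Pron they]] [VP [V cited]]] [Conj or] [S [NP [Det every] [N window]] [VP [V suspected] [CP [C whether] [S [NP [Pron he]] [VP [V said]]]]]]]
The words 'every window suspected whether he said' are exhaustively dominated by a single S node (built by S → NP VP), so they form a constituent.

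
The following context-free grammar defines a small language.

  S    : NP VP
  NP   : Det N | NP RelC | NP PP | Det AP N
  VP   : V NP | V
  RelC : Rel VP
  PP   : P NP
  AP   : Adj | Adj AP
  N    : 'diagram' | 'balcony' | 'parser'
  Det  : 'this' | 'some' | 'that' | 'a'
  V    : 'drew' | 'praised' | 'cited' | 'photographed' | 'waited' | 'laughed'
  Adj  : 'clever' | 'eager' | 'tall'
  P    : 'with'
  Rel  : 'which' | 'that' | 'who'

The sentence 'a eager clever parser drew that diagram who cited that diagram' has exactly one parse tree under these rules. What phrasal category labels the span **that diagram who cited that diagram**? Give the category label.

S
  NP
    Det: a
    AP
      Adj: eager
      AP
        Adj: clever
    N: parser
  VP
    V: drew
    NP
      NP
        Det: that
        N: diagram
      RelC
        Rel: who
        VP
          V: cited
          NP
            Det: that
            N: diagram
The span 'that diagram who cited that diagram' is the NP node built by NP → NP RelC.

NP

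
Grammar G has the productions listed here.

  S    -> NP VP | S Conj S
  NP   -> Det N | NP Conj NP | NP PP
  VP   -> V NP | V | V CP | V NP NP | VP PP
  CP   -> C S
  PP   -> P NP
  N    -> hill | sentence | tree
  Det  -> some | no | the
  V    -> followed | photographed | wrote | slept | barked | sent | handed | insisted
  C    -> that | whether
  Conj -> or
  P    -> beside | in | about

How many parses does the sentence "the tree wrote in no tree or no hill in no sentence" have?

Two of the 3 distinct bracketings:
[S [NP [Det the] [N tree]] [VP [VP [V wrote]] [PP [P in] [NP [NP [Det no] [N tree]] [Conj or] [NP [NP [Det no] [N hill]] [PP [P in] [NP [Det no] [N sentence]]]]]]]]
[S [NP [Det the] [N tree]] [VP [VP [V wrote]] [PP [P in] [NP [NP [NP [Det no] [N tree]] [Conj or] [NP [Det no] [N hill]]] [PP [P in] [NP [Det no] [N sentence]]]]]]]
The trees differ in how a recursive rule is bracketed over the same span.

3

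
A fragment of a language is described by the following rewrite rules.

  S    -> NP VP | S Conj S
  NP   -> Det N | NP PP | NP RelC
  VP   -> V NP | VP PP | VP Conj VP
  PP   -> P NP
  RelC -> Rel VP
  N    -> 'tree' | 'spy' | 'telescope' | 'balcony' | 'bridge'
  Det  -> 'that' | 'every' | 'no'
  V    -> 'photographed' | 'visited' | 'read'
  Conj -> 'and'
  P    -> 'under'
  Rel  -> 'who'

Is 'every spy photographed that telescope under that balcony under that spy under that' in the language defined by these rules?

For S → NP VP, the only prefix that parses as NP is 'every spy', but the remainder 'photographed that telescope under that balcony under that spy under that' is not a VP under these rules. The alternative S rule S → S Conj S likewise has no satisfying split.

Ungrammatical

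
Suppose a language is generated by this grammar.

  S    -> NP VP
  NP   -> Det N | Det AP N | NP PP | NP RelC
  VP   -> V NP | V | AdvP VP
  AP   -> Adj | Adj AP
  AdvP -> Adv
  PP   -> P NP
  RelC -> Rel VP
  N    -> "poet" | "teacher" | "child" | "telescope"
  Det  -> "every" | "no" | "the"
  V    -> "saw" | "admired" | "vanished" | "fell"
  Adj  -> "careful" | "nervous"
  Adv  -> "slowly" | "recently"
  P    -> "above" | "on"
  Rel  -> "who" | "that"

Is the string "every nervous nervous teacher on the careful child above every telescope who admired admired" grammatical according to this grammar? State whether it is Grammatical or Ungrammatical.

Grammatical

S
  NP
    NP
      Det: every
      AP
        Adj: nervous
        AP
          Adj: nervous
      N: teacher
    PP
      P: on
      NP
        NP
          Det: the
          AP
            Adj: careful
          N: child
        PP
          P: above
          NP
            NP
              Det: every
              N: telescope
            RelC
              Rel: who
              VP
                V: admired
  VP
    V: admired
Every word is introduced by a lexical rule and the phrasal rules combine the resulting categories into a single S.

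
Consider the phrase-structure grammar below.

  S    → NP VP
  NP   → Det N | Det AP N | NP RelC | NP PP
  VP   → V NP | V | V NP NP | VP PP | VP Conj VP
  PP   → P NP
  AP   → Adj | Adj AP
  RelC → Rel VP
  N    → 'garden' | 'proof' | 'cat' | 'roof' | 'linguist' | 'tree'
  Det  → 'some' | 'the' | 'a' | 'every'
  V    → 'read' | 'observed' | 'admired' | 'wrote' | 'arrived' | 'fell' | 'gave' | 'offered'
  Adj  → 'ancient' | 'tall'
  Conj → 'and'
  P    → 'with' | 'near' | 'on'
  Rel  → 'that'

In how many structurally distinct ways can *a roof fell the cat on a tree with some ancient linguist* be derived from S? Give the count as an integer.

Two of the 5 distinct bracketings:
[S [NP [Det a] [N roof]] [VP [V fell] [NP [NP [Det the] [N cat]] [PP [P on] [NP [NP [Det a] [N tree]] [PP [P with] [NP [Det some] [AP [Adj ancient]] [N linguist]]]]]]]]
[S [NP [Det a] [N roof]] [VP [V fell] [NP [NP [NP [Det the] [N cat]] [PP [P on] [NP [Det a] [N tree]]]] [PP [P with] [NP [Det some] [AP [Adj ancient]] [N linguist]]]]]]
The trees differ in how a recursive rule is bracketed over the same span.

5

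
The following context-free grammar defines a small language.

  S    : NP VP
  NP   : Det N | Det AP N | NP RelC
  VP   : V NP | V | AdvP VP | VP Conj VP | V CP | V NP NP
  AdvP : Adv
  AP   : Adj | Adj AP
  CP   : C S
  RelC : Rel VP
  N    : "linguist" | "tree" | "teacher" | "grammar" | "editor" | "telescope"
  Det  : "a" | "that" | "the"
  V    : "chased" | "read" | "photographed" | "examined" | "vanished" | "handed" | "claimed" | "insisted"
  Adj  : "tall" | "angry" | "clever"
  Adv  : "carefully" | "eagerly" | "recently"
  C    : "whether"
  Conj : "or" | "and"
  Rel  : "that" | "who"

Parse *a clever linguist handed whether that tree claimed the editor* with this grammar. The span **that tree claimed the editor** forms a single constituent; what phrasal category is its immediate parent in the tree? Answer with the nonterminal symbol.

CP

[S [NP [Det a] [AP [Adj clever]] [N linguist]] [VP [V handed] [CP [C whether] [S [NP [Det that] [N tree]] [VP [V claimed] [NP [Det the] [N editor]]]]]]]
The span 'that tree claimed the editor' is the S node built by S → NP VP.
Its mother is the CP built by CP → C S.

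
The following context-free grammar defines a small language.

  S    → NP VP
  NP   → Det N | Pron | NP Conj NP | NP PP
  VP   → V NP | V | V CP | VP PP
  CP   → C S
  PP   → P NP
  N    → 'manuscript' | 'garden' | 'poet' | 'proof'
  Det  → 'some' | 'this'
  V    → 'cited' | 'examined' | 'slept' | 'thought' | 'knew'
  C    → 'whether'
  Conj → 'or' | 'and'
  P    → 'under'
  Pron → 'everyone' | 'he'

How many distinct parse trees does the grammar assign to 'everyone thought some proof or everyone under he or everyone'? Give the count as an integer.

6

Two of the 6 distinct bracketings:
[S [NP [Pron everyone]] [VP [V thought] [NP [NP [Det some] [N proof]] [Conj or] [NP [NP [NP [Pron everyone]] [PP [P under] [NP [Pron he]]]] [Conj or] [NP [Pron everyone]]]]]]
[S [NP [Pron everyone]] [VP [V thought] [NP [NP [Det some] [N proof]] [Conj or] [NP [NP [Pron everyone]] [PP [P under] [NP [NP [Pron he]] [Conj or] [NP [Pron everyone]]]]]]]]
The trees differ in how a recursive rule is bracketed over the same span.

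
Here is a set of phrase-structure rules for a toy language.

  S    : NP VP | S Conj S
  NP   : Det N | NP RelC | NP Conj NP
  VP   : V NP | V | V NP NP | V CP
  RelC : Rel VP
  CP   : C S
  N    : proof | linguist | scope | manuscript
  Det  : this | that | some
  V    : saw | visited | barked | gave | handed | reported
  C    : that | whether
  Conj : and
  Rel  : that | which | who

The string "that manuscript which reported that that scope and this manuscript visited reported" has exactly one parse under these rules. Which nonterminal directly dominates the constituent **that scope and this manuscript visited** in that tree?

CP

S
  NP
    NP
      Det: that
      N: manuscript
    RelC
      Rel: which
      VP
        V: reported
        CP
          C: that
          S
            NP
              NP
                Det: that
                N: scope
              Conj: and
              NP
                Det: this
                N: manuscript
            VP
              V: visited
  VP
    V: reported
The span 'that scope and this manuscript visited' is the S node built by S → NP VP.
Its mother is the CP built by CP → C S.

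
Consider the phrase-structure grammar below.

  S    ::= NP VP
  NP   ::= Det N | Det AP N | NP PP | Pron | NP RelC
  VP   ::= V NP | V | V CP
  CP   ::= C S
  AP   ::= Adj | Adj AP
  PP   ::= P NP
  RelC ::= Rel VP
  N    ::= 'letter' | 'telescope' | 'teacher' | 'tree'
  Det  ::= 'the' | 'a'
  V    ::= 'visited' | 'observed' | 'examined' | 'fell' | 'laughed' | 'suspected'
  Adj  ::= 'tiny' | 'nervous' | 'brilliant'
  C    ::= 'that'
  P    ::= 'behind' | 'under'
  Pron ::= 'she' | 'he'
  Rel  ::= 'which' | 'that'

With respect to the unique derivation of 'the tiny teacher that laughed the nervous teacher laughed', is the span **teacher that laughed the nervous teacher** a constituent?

[S [NP [NP [Det the] [AP [Adj tiny]] [N teacher]] [RelC [Rel that] [VP [V laughed] [NP [Det the] [AP [Adj nervous]] [N teacher]]]]] [VP [V laughed]]]
The smallest constituent containing 'teacher that laughed the nervous teacher' is the NP spanning 'the tiny teacher that laughed the nervous teacher'; no single node in the tree dominates exactly the given words.

No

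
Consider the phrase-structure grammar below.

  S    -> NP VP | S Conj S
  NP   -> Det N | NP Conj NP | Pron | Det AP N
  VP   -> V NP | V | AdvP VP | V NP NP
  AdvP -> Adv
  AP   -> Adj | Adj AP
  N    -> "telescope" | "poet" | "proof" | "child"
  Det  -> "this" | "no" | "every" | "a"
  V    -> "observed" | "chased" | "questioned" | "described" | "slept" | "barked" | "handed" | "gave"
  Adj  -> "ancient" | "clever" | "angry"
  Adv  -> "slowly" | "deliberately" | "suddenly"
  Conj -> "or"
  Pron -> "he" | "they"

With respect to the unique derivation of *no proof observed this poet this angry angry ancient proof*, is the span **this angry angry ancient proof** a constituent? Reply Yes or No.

[S [NP [Det no] [N proof]] [VP [V observed] [NP [Det this] [N poet]] [NP [Det this] [AP [Adj angry] [AP [Adj angry] [AP [Adj ancient]]]] [N proof]]]]
The words 'this angry angry ancient proof' are exhaustively dominated by a single NP node (built by NP → Det AP N), so they form a constituent.

Yes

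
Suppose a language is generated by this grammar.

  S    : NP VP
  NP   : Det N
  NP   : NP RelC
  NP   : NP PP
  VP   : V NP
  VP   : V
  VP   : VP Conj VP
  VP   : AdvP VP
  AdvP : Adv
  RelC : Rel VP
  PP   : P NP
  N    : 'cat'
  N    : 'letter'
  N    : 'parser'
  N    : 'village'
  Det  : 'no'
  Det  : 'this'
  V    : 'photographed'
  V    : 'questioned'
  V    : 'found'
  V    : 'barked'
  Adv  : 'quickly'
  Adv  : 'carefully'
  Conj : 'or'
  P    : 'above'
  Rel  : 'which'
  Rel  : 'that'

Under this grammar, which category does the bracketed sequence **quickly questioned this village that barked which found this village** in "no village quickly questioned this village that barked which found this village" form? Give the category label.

[S [NP [Det no] [N village]] [VP [AdvP [Adv quickly]] [VP [V questioned] [NP [NP [NP [Det this] [N village]] [RelC [Rel that] [VP [V barked]]]] [RelC [Rel which] [VP [V found] [NP [Det this] [N village]]]]]]]]
The span 'quickly questioned this village that barked which found this village' is the VP node built by VP → AdvP VP.

VP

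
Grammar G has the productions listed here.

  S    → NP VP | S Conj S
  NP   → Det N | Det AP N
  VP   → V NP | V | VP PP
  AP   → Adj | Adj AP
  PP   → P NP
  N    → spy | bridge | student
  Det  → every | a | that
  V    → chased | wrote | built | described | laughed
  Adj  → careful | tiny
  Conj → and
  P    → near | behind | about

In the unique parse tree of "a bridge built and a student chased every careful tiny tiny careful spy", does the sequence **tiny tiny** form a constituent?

No

[S [S [NP [Det a] [N bridge]] [VP [V built]]] [Conj and] [S [NP [Det a] [N student]] [VP [V chased] [NP [Det every] [AP [Adj careful] [AP [Adj tiny] [AP [Adj tiny] [AP [Adj careful]]]]] [N spy]]]]]
The smallest constituent containing 'tiny tiny' is the AP spanning 'tiny tiny careful'; no single node in the tree dominates exactly the given words.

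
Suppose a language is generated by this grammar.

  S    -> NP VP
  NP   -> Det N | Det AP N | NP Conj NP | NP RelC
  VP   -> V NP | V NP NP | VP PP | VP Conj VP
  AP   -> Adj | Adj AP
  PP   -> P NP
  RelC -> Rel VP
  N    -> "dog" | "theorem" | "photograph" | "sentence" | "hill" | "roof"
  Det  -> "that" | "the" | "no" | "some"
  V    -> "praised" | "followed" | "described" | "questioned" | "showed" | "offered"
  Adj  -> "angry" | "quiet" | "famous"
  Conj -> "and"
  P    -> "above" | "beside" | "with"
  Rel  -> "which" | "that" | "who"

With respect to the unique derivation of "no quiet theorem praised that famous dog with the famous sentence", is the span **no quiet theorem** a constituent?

Yes

[S [NP [Det no] [AP [Adj quiet]] [N theorem]] [VP [VP [V praised] [NP [Det that] [AP [Adj famous]] [N dog]]] [PP [P with] [NP [Det the] [AP [Adj famous]] [N sentence]]]]]
The words 'no quiet theorem' are exhaustively dominated by a single NP node (built by NP → Det AP N), so they form a constituent.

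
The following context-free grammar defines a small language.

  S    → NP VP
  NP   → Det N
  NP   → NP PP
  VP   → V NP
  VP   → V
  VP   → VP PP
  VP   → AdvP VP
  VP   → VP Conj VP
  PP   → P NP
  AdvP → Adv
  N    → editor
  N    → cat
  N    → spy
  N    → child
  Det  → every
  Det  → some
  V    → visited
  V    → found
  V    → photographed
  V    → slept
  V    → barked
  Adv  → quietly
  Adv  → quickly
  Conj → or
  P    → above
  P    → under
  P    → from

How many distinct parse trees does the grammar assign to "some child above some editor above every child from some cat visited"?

5

Two of the 5 distinct bracketings:
[S [NP [NP [Det some] [N child]] [PP [P above] [NP [NP [Det some] [N editor]] [PP [P above] [NP [NP [Det every] [N child]] [PP [P from] [NP [Det some] [N cat]]]]]]]] [VP [V visited]]]
[S [NP [NP [Det some] [N child]] [PP [P above] [NP [NP [NP [Det some] [N editor]] [PP [P above] [NP [Det every] [N child]]]] [PP [P from] [NP [Det some] [N cat]]]]]] [VP [V visited]]]
The trees differ in how a recursive rule is bracketed over the same span.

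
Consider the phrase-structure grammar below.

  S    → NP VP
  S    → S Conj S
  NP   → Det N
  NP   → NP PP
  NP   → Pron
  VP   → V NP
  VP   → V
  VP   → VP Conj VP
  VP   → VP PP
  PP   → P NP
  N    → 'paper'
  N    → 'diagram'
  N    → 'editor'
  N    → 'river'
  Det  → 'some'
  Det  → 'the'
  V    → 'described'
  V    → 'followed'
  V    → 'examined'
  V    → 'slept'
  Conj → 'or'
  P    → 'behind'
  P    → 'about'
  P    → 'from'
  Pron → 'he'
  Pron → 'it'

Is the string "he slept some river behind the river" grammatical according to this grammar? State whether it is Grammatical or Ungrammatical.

S
  NP
    Pron: he
  VP
    V: slept
    NP
      NP
        Det: some
        N: river
      PP
        P: behind
        NP
          Det: the
          N: river
Every word is introduced by a lexical rule and the phrasal rules combine the resulting categories into a single S.

Grammatical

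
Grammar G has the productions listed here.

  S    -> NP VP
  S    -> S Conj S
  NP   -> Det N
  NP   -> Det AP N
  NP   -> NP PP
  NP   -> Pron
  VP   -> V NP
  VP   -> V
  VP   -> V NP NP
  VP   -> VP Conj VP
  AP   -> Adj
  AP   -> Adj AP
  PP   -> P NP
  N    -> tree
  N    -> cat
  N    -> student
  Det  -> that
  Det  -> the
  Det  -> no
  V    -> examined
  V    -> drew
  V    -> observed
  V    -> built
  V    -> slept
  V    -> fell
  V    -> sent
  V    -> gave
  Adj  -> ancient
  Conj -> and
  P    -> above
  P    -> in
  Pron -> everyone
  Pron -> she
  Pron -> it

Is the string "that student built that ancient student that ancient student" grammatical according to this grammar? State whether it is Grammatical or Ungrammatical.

Grammatical

[S [NP [Det that] [N student]] [VP [V built] [NP [Det that] [AP [Adj ancient]] [N student]] [NP [Det that] [AP [Adj ancient]] [N student]]]]
Each bracket corresponds to one application of a listed rule, so the string is derivable from S.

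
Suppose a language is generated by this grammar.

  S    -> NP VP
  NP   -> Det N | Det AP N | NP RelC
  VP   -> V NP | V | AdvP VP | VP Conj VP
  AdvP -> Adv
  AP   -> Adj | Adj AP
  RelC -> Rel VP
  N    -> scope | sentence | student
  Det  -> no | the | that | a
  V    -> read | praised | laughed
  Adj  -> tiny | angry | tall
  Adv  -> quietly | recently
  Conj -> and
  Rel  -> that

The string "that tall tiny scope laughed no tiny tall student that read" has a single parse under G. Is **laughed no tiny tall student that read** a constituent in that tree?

[S [NP [Det that] [AP [Adj tall] [AP [Adj tiny]]] [N scope]] [VP [V laughed] [NP [NP [Det no] [AP [Adj tiny] [AP [Adj tall]]] [N student]] [RelC [Rel that] [VP [V read]]]]]]
The words 'laughed no tiny tall student that read' are exhaustively dominated by a single VP node (built by VP → V NP), so they form a constituent.

Yes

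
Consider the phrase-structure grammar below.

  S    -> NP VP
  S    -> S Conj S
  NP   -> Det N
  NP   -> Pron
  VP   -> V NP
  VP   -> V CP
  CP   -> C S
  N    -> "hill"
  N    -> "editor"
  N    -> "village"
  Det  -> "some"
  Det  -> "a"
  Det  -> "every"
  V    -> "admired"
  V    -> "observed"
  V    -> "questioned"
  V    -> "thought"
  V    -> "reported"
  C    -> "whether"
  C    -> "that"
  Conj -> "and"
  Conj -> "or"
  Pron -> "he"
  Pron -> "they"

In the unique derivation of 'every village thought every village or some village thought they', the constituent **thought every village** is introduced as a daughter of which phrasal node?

[S [S [NP [Det every] [N village]] [VP [V thought] [NP [Det every] [N village]]]] [Conj or] [S [NP [Det some] [N village]] [VP [V thought] [NP [Pron they]]]]]
The span 'thought every village' is the VP node built by VP → V NP.
Its mother is the S built by S → NP VP.

S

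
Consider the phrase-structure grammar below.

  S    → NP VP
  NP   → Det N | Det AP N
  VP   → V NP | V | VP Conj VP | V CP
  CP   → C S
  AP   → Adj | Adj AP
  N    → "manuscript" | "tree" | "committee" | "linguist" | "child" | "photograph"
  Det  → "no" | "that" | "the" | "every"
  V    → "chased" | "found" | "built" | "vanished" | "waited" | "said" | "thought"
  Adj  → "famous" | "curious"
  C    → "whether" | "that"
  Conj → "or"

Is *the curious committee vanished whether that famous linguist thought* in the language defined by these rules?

Grammatical

S
  NP
    Det: the
    AP
      Adj: curious
    N: committee
  VP
    V: vanished
    CP
      C: whether
      S
        NP
          Det: that
          AP
            Adj: famous
          N: linguist
        VP
          V: thought
Each bracket corresponds to one application of a listed rule, so the string is derivable from S.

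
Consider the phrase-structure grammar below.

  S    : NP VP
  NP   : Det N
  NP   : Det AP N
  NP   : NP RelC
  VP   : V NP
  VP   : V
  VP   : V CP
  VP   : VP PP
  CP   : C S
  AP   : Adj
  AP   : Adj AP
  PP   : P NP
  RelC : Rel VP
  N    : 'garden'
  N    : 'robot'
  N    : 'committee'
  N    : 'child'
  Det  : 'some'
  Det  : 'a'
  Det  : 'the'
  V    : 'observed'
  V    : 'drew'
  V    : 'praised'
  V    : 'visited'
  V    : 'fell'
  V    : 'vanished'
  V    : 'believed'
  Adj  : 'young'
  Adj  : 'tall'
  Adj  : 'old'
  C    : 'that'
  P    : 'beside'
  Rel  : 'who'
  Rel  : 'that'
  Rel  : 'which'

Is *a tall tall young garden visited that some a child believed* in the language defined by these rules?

A Det word can never sit immediately before a Det word in any string this grammar generates, so the substring 'some a' rules out a derivation.

Ungrammatical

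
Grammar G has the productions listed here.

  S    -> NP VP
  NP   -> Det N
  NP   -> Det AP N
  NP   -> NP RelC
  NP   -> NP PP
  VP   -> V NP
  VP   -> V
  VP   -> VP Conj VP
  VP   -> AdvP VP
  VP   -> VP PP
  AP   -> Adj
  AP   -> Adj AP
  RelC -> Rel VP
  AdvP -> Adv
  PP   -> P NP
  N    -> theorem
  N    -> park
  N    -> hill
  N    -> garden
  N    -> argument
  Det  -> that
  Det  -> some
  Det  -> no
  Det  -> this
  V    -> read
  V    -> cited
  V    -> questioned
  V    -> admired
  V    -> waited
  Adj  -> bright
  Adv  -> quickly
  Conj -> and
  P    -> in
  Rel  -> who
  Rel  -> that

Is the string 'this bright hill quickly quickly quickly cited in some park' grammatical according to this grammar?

S
  NP
    Det: this
    AP
      Adj: bright
    N: hill
  VP
    AdvP
      Adv: quickly
    VP
      AdvP
        Adv: quickly
      VP
        AdvP
          Adv: quickly
        VP
          VP
            V: cited
          PP
            P: in
            NP
              Det: some
              N: park
The bracketing above is licensed at every node by one of the given productions, with S at the root.

Grammatical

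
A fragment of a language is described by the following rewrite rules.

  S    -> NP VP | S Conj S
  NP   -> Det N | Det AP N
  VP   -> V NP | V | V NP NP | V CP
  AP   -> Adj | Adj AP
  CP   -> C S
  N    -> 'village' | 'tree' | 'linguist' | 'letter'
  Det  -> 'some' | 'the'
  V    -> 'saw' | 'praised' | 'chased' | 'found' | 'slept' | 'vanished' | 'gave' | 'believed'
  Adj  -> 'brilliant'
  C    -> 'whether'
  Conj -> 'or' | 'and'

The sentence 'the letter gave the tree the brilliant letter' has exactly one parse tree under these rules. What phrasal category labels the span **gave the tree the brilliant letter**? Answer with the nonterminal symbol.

VP

S
  NP
    Det: the
    N: letter
  VP
    V: gave
    NP
      Det: the
      N: tree
    NP
      Det: the
      AP
        Adj: brilliant
      N: letter
The span 'gave the tree the brilliant letter' is the VP node built by VP → V NP NP.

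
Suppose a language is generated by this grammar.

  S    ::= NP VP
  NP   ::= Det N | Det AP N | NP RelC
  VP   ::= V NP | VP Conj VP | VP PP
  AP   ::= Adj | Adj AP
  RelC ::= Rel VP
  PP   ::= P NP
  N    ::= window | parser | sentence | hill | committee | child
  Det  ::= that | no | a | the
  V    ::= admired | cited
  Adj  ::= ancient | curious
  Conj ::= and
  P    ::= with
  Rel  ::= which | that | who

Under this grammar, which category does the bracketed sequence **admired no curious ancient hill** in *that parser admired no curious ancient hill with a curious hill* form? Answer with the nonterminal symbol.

VP

S
  NP
    Det: that
    N: parser
  VP
    VP
      V: admired
      NP
        Det: no
        AP
          Adj: curious
          AP
            Adj: ancient
        N: hill
    PP
      P: with
      NP
        Det: a
        AP
          Adj: curious
        N: hill
The span 'admired no curious ancient hill' is the VP node built by VP → V NP.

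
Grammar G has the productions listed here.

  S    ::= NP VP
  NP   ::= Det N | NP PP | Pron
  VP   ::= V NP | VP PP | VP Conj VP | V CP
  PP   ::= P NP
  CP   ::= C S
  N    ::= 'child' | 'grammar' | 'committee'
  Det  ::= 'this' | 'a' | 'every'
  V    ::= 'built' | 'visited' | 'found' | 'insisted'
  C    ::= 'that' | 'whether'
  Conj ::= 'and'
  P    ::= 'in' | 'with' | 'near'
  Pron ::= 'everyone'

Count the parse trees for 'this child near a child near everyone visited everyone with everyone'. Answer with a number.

Two of the 4 distinct bracketings:
[S [NP [NP [Det this] [N child]] [PP [P near] [NP [NP [Det a] [N child]] [PP [P near] [NP [Pron everyone]]]]]] [VP [V visited] [NP [NP [Pron everyone]] [PP [P with] [NP [Pron everyone]]]]]]
[S [NP [NP [Det this] [N child]] [PP [P near] [NP [NP [Det a] [N child]] [PP [P near] [NP [Pron everyone]]]]]] [VP [VP [V visited] [NP [Pron everyone]]] [PP [P with] [NP [Pron everyone]]]]]
The difference turns on whether VP → VP PP is used at the relevant span, versus an alternative expansion of VP.

4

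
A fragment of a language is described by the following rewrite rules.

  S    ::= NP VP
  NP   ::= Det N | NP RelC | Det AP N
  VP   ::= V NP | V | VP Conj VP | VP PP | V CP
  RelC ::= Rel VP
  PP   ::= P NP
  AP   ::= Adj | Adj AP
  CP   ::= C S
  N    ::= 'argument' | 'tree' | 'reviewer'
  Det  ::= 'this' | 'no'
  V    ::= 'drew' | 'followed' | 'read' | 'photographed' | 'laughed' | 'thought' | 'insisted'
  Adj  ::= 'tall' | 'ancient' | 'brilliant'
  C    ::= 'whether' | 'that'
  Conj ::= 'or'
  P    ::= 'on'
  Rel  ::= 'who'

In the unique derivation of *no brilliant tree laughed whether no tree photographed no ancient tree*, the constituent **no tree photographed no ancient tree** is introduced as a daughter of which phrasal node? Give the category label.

CP

S
  NP
    Det: no
    AP
      Adj: brilliant
    N: tree
  VP
    V: laughed
    CP
      C: whether
      S
        NP
          Det: no
          N: tree
        VP
          V: photographed
          NP
            Det: no
            AP
              Adj: ancient
            N: tree
The span 'no tree photographed no ancient tree' is the S node built by S → NP VP.
Its mother is the CP built by CP → C S.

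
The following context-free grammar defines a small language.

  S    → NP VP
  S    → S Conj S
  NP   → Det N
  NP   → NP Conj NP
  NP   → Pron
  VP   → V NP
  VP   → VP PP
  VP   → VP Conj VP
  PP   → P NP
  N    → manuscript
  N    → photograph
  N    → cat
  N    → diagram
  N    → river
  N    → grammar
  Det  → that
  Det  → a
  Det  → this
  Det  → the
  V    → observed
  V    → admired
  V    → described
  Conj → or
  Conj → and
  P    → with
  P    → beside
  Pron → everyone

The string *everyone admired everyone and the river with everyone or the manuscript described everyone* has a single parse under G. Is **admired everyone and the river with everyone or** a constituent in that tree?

[S [S [NP [Pron everyone]] [VP [VP [V admired] [NP [NP [Pron everyone]] [Conj and] [NP [Det the] [N river]]]] [PP [P with] [NP [Pron everyone]]]]] [Conj or] [S [NP [Det the] [N manuscript]] [VP [V described] [NP [Pron everyone]]]]]
The smallest constituent containing 'admired everyone and the river with everyone or' is the S spanning 'everyone admired everyone and the river with everyone or the manuscript described everyone'; no single node in the tree dominates exactly the given words.

No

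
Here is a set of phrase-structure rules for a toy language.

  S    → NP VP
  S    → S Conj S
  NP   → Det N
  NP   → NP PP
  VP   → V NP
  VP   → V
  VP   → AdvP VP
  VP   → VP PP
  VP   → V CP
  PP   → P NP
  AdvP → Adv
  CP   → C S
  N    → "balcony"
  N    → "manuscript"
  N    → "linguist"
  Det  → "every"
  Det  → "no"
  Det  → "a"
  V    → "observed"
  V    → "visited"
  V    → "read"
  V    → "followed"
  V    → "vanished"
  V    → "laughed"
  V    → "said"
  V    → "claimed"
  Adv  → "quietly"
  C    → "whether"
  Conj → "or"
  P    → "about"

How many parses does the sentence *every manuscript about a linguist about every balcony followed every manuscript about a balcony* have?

4

Two of the 4 distinct bracketings:
[S [NP [NP [Det every] [N manuscript]] [PP [P about] [NP [NP [Det a] [N linguist]] [PP [P about] [NP [Det every] [N balcony]]]]]] [VP [V followed] [NP [NP [Det every] [N manuscript]] [PP [P about] [NP [Det a] [N balcony]]]]]]
[S [NP [NP [Det every] [N manuscript]] [PP [P about] [NP [NP [Det a] [N linguist]] [PP [P about] [NP [Det every] [N balcony]]]]]] [VP [VP [V followed] [NP [Det every] [N manuscript]]] [PP [P about] [NP [Det a] [N balcony]]]]]
The difference turns on whether VP → VP PP is used at the relevant span, versus an alternative expansion of VP.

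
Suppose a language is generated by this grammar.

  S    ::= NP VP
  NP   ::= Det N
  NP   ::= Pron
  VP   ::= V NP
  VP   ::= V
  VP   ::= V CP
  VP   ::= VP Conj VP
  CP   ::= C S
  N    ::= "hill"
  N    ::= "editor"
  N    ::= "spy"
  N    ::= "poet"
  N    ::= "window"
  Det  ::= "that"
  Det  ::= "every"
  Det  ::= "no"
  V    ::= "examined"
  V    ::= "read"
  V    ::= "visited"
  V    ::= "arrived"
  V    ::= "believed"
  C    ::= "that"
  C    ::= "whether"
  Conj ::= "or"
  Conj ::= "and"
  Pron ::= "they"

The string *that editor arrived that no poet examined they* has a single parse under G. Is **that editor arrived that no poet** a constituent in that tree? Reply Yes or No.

No

[S [NP [Det that] [N editor]] [VP [V arrived] [CP [C that] [S [NP [Det no] [N poet]] [VP [V examined] [NP [Pron they]]]]]]]
The smallest constituent containing 'that editor arrived that no poet' is the S spanning 'that editor arrived that no poet examined they'; no single node in the tree dominates exactly the given words.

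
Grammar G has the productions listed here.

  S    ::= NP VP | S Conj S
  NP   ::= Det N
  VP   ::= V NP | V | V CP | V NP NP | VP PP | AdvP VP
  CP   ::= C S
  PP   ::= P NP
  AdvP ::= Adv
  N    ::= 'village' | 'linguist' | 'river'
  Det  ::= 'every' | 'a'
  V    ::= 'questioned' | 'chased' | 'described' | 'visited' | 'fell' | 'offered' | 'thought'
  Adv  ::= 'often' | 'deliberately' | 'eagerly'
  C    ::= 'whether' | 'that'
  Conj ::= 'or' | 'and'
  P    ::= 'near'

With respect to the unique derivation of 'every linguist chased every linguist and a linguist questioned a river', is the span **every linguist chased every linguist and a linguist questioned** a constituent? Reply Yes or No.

No

[S [S [NP [Det every] [N linguist]] [VP [V chased] [NP [Det every] [N linguist]]]] [Conj and] [S [NP [Det a] [N linguist]] [VP [V questioned] [NP [Det a] [N river]]]]]
The smallest constituent containing 'every linguist chased every linguist and a linguist questioned' is the S spanning 'every linguist chased every linguist and a linguist questioned a river'; no single node in the tree dominates exactly the given words.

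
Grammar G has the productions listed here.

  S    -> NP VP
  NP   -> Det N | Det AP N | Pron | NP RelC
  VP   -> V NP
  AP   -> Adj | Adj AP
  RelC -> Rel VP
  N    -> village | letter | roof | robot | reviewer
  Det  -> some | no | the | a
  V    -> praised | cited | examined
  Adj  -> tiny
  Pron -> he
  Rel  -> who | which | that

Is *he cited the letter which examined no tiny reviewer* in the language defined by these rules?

Grammatical

[S [NP [Pron he]] [VP [V cited] [NP [NP [Det the] [N letter]] [RelC [Rel which] [VP [V examined] [NP [Det no] [AP [Adj tiny]] [N reviewer]]]]]]]
Every word is introduced by a lexical rule and the phrasal rules combine the resulting categories into a single S.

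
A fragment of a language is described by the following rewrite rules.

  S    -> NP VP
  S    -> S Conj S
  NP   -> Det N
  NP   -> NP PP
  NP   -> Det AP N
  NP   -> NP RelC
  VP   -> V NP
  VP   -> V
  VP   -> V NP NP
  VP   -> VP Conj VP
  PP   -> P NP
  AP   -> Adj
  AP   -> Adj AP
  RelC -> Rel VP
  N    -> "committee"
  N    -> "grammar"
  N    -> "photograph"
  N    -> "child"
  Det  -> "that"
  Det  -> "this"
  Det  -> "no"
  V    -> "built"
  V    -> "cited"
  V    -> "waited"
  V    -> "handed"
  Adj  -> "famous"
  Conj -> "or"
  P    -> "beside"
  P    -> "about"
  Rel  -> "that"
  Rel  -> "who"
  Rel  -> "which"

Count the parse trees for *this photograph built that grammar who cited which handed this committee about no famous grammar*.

Two of the 3 distinct bracketings:
[S [NP [Det this] [N photograph]] [VP [V built] [NP [NP [NP [NP [Det that] [N grammar]] [RelC [Rel who] [VP [V cited]]]] [RelC [Rel which] [VP [V handed] [NP [Det this] [N committee]]]]] [PP [P about] [NP [Det no] [AP [Adj famous]] [N grammar]]]]]]
[S [NP [Det this] [N photograph]] [VP [V built] [NP [NP [NP [Det that] [N grammar]] [RelC [Rel who] [VP [V cited]]]] [RelC [Rel which] [VP [V handed] [NP [NP [Det this] [N committee]] [PP [P about] [NP [Det no] [AP [Adj famous]] [N grammar]]]]]]]]]
The trees differ in how a recursive rule is bracketed over the same span.

3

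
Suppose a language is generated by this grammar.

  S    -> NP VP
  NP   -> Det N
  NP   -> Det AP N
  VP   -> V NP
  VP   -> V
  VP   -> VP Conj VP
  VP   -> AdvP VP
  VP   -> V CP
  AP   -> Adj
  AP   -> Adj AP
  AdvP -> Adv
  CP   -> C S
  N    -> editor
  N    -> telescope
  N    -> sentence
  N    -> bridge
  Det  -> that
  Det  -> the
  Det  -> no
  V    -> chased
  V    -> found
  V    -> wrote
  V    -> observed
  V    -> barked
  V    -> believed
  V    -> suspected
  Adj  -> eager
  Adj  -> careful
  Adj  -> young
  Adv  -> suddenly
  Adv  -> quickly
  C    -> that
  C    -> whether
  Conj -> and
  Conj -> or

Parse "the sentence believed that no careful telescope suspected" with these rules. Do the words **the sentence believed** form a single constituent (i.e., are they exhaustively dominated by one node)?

[S [NP [Det the] [N sentence]] [VP [V believed] [CP [C that] [S [NP [Det no] [AP [Adj careful]] [N telescope]] [VP [V suspected]]]]]]
The smallest constituent containing 'the sentence believed' is the S spanning 'the sentence believed that no careful telescope suspected'; no single node in the tree dominates exactly the given words.

No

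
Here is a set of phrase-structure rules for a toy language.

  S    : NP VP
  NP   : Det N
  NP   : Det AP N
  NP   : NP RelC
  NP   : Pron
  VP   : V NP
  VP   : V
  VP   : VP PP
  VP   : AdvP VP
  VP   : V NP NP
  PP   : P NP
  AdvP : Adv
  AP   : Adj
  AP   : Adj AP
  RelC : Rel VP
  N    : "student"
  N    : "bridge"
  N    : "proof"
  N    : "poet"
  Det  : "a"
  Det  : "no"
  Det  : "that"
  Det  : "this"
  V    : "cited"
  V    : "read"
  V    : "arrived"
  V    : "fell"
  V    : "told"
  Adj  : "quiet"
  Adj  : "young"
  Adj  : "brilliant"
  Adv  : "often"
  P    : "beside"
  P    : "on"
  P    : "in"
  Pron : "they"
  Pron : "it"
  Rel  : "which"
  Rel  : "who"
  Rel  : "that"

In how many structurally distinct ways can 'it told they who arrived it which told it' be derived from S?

6

Two of the 6 distinct bracketings:
[S [NP [Pron it]] [VP [V told] [NP [NP [Pron they]] [RelC [Rel who] [VP [V arrived] [NP [NP [Pron it]] [RelC [Rel which] [VP [V told] [NP [Pron it]]]]]]]]]]
[S [NP [Pron it]] [VP [V told] [NP [NP [Pron they]] [RelC [Rel who] [VP [V arrived] [NP [NP [Pron it]] [RelC [Rel which] [VP [V told]]]] [NP [Pron it]]]]]]]
The difference turns on whether VP → V is used at the relevant span, versus an alternative expansion of VP.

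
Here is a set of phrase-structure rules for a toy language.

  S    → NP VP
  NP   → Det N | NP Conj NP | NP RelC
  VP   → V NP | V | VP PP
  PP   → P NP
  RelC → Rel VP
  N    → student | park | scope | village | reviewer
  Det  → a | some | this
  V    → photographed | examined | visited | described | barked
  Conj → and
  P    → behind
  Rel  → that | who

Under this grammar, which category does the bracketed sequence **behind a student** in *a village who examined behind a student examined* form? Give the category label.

S
  NP
    NP
      Det: a
      N: village
    RelC
      Rel: who
      VP
        VP
          V: examined
        PP
          P: behind
          NP
            Det: a
            N: student
  VP
    V: examined
The span 'behind a student' is the PP node built by PP → P NP.

PP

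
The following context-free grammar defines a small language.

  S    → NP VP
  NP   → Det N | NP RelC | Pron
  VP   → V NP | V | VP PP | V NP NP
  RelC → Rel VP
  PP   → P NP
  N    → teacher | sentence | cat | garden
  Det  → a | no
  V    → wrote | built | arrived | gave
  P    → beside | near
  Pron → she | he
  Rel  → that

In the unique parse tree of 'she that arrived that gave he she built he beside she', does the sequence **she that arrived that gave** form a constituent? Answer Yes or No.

No

[S [NP [NP [NP [Pron she]] [RelC [Rel that] [VP [V arrived]]]] [RelC [Rel that] [VP [V gave] [NP [Pron he]] [NP [Pron she]]]]] [VP [VP [V built] [NP [Pron he]]] [PP [P beside] [NP [Pron she]]]]]
The smallest constituent containing 'she that arrived that gave' is the NP spanning 'she that arrived that gave he she'; no single node in the tree dominates exactly the given words.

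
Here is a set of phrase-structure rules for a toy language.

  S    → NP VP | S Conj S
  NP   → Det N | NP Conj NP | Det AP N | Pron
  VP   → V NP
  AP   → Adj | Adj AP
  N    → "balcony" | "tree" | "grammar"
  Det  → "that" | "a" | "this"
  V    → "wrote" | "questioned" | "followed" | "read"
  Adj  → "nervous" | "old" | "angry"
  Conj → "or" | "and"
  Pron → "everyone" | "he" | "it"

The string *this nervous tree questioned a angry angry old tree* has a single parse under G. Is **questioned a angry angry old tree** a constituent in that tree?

Yes

[S [NP [Det this] [AP [Adj nervous]] [N tree]] [VP [V questioned] [NP [Det a] [AP [Adj angry] [AP [Adj angry] [AP [Adj old]]]] [N tree]]]]
The words 'questioned a angry angry old tree' are exhaustively dominated by a single VP node (built by VP → V NP), so they form a constituent.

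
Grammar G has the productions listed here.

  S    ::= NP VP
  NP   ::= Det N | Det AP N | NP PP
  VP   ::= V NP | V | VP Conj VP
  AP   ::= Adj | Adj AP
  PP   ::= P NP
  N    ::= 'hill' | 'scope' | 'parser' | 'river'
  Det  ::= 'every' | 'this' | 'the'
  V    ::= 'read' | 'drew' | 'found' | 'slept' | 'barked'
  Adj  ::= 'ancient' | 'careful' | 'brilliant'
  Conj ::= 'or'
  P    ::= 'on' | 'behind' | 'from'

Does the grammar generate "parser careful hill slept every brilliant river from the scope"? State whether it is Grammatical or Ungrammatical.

An N word can never sit immediately before an Adj word in any string this grammar generates, so the substring 'parser careful' rules out a derivation.

Ungrammatical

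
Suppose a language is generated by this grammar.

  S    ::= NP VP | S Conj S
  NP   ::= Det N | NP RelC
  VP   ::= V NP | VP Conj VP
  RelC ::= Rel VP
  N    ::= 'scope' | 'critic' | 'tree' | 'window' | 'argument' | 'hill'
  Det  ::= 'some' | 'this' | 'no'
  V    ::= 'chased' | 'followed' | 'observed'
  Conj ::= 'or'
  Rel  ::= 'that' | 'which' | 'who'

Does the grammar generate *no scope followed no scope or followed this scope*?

[S [NP [Det no] [N scope]] [VP [VP [V followed] [NP [Det no] [N scope]]] [Conj or] [VP [V followed] [NP [Det this] [N scope]]]]]
The bracketing above is licensed at every node by one of the given productions, with S at the root.

Grammatical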